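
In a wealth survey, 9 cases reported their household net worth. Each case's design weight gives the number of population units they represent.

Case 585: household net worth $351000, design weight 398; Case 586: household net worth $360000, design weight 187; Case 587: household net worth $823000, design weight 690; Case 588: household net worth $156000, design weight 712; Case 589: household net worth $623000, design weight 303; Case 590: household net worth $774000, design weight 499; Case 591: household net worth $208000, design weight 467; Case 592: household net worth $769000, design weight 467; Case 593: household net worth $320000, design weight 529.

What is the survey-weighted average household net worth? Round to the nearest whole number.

Weighted sum = 351000×398 + 360000×187 + 823000×690 + 156000×712 + 623000×303 + 774000×499 + 208000×467 + 769000×467 + 320000×529
  = 2086494000
Sum of weights = 4252
Weighted mean = 2086494000 / 4252 = 490708.84

490709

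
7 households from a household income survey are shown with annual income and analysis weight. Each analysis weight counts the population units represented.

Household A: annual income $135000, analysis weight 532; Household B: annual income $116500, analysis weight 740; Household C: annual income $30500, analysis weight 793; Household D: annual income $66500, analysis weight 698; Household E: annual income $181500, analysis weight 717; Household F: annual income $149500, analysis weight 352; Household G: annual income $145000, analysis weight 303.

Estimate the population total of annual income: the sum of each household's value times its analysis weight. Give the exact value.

Weighted total = 135000×532 + 116500×740 + 30500×793 + 66500×698 + 181500×717 + 149500×352 + 145000×303
  = 455328000

455328000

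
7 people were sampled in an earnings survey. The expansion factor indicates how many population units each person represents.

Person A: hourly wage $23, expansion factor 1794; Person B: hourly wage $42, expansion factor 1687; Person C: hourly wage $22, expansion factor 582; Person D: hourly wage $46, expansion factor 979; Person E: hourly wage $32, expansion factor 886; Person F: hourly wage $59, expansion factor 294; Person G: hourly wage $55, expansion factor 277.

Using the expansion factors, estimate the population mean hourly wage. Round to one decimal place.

35.5

Weighted sum = 23×1794 + 42×1687 + 22×582 + 46×979 + 32×886 + 59×294 + 55×277
  = 230887
Sum of weights = 6499
Weighted mean = 230887 / 6499 = 35.526543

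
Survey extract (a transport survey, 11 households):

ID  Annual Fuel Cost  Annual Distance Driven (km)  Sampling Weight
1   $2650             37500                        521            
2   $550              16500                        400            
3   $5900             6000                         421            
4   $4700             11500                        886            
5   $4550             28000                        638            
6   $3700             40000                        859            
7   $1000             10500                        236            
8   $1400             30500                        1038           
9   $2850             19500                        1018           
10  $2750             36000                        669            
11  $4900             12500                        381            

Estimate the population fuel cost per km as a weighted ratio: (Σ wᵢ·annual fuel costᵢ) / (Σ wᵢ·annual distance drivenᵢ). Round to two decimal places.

Σ wᵢ·y = 2650×521 + 550×400 + 5900×421 + 4700×886 + 4550×638 + 3700×859 + 1000×236 + 1400×1038 + 2850×1018 + 2750×669 + 4900×381
  = 1380650 + 220000 + 2483900 + 4164200 + 2902900 + 3178300 + 236000 + 1453200 + 2901300 + 1839750 + 1866900 = 22627100
Σ wᵢ·x = 37500×521 + 16500×400 + 6000×421 + 11500×886 + 28000×638 + 40000×859 + 10500×236 + 30500×1038 + 19500×1018 + 36000×669 + 12500×381
  = 173911000
Ratio = 22627100 / 173911000 = 0.13010735

0.13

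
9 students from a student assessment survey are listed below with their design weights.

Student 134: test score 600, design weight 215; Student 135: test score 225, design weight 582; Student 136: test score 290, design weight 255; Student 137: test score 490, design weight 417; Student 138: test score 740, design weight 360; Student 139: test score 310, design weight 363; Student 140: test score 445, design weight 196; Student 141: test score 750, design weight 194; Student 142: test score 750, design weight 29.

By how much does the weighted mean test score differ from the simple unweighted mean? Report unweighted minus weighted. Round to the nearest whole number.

62

Unweighted sum = 600 + 225 + 290 + 490 + 740 + 310 + 445 + 750 + 750 = 4600
Unweighted mean = 4600 / 9 = 511.11111
Weighted sum = 600×215 + 225×582 + 290×255 + 490×417 + 740×360 + 310×363 + 445×196 + 750×194 + 750×29
  = 1171630
Sum of weights = 215 + 582 + 255 + 417 + 360 + 363 + 196 + 194 + 29 = 2611
Weighted mean = 1171630 / 2611 = 448.72846
Difference (unweighted minus weighted) = 62.382655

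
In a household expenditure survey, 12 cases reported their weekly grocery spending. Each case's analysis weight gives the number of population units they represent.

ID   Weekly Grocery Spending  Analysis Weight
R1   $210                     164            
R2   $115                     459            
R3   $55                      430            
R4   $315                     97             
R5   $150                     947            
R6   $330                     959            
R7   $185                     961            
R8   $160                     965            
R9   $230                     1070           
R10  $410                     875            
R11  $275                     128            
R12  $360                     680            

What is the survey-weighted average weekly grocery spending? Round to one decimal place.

Weighted sum = 1816985
Sum of weights = 164 + 459 + 430 + 97 + 947 + 959 + 961 + 965 + 1070 + 875 + 128 + 680 = 7735
Weighted mean = 1816985 / 7735 = 234.90433

234.9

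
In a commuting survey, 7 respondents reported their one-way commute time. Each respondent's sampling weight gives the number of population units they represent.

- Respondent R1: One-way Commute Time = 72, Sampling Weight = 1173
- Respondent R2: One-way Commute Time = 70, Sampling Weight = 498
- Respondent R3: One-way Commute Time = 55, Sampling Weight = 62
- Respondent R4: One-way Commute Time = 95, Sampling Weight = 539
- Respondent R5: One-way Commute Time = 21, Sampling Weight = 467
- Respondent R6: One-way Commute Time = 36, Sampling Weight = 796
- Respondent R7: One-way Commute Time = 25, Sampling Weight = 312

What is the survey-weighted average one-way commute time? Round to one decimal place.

Weighted sum = 72×1173 + 70×498 + 55×62 + 95×539 + 21×467 + 36×796 + 25×312
  = 84456 + 34860 + 3410 + 51205 + 9807 + 28656 + 7800 = 220194
Sum of weights = 1173 + 498 + 62 + 539 + 467 + 796 + 312 = 3847
Weighted mean = 220194 / 3847 = 57.237848

57.2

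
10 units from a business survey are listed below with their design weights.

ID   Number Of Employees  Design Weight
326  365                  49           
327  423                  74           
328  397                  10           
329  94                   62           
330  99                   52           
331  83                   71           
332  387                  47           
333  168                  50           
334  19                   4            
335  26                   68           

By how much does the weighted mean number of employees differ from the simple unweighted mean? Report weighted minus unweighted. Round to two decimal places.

-3.93

Unweighted sum = 365 + 423 + 397 + 94 + 99 + 83 + 387 + 168 + 19 + 26 = 2061
Unweighted mean = 2061 / 10 = 206.1
Weighted sum = 365×49 + 423×74 + 397×10 + 94×62 + 99×52 + 83×71 + 387×47 + 168×50 + 19×4 + 26×68
  = 98459
Sum of weights = 49 + 74 + 10 + 62 + 52 + 71 + 47 + 50 + 4 + 68 = 487
Weighted mean = 98459 / 487 = 202.17454
Difference (weighted minus unweighted) = -3.925462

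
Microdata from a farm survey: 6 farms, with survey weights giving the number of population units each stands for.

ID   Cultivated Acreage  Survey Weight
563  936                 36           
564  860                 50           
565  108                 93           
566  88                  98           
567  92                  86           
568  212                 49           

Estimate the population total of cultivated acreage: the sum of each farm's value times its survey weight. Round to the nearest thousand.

114000

Weighted total = 936×36 + 860×50 + 108×93 + 88×98 + 92×86 + 212×49
  = 113664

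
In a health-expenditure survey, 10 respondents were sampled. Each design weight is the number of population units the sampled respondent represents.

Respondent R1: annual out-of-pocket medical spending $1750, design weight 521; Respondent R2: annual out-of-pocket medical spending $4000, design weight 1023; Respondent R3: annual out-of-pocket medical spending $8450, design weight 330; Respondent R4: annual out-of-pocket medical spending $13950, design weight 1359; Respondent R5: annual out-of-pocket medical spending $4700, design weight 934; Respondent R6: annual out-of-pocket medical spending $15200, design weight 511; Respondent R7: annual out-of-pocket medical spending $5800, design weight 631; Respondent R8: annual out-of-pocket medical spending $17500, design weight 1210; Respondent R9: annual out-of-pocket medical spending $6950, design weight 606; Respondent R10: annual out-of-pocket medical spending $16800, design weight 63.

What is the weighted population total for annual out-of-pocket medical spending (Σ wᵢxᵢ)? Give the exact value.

69012200

Weighted total = 69012200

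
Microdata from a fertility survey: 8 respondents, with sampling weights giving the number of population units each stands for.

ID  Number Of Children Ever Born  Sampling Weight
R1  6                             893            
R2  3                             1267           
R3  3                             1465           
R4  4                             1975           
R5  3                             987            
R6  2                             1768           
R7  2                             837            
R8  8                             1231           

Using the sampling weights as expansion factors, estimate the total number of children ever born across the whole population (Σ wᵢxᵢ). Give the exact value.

Weighted total = 6×893 + 3×1267 + 3×1465 + 4×1975 + 3×987 + 2×1768 + 2×837 + 8×1231
  = 39473

39473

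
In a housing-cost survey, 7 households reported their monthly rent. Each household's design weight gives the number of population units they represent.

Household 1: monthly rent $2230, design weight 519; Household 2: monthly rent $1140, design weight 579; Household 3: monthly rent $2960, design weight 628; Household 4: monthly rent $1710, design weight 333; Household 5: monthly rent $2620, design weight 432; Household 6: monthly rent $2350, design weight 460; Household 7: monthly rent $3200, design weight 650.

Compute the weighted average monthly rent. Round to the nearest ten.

Weighted sum = 2230×519 + 1140×579 + 2960×628 + 1710×333 + 2620×432 + 2350×460 + 3200×650
  = 1157370 + 660060 + 1858880 + 569430 + 1131840 + 1081000 + 2080000 = 8538580
Sum of weights = 519 + 579 + 628 + 333 + 432 + 460 + 650 = 3601
Weighted mean = 8538580 / 3601 = 2371.1691

2370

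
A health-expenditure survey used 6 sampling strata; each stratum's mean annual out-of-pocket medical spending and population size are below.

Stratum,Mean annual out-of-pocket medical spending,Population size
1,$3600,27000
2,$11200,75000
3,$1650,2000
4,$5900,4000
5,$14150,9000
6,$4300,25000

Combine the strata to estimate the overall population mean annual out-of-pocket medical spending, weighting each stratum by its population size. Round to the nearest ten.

8440

Σ Nₕ·x̄ₕ = 3600×27000 + 11200×75000 + 1650×2000 + 5900×4000 + 14150×9000 + 4300×25000
  = 97200000 + 840000000 + 3300000 + 23600000 + 127350000 + 107500000 = 1198950000
Σ Nₕ = 142000
Overall mean = 1198950000 / 142000 = 8443.3099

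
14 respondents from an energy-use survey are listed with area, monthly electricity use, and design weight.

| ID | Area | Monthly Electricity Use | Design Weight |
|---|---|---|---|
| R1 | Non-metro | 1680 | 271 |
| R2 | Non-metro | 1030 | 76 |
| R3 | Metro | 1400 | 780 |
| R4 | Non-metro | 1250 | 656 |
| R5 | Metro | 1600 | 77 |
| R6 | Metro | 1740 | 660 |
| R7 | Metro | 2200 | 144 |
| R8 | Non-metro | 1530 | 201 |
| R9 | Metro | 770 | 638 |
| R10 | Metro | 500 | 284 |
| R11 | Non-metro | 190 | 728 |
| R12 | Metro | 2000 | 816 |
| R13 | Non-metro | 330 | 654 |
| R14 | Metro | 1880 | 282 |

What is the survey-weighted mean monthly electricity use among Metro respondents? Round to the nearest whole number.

1488

Metro rows: R3, R5, R6, R7, R9, R10, R12, R14
Weighted sum = 5475820
Sum of weights = 780 + 77 + 660 + 144 + 638 + 284 + 816 + 282 = 3681
Weighted mean = 5475820 / 3681 = 1487.5903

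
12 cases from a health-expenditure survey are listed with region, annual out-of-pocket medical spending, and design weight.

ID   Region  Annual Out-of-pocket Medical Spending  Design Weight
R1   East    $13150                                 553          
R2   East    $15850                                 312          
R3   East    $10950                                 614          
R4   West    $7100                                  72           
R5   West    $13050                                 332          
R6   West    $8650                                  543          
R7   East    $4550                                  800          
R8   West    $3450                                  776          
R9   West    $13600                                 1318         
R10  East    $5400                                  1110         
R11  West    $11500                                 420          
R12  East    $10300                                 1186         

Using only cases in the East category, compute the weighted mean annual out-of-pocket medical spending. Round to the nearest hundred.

8900

East rows: R1, R2, R3, R7, R10, R12
Weighted sum = 13150×553 + 15850×312 + 10950×614 + 4550×800 + 5400×1110 + 10300×1186
  = 7271950 + 4945200 + 6723300 + 3640000 + 5994000 + 12215800 = 40790250
Sum of weights = 553 + 312 + 614 + 800 + 1110 + 1186 = 4575
Weighted mean = 40790250 / 4575 = 8915.9016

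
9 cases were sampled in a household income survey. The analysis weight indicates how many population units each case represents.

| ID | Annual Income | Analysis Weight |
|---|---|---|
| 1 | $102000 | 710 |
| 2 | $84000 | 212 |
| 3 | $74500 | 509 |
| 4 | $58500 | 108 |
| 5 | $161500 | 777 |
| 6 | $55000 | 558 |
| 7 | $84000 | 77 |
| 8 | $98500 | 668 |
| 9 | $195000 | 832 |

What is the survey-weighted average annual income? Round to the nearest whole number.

117984

Weighted sum = 102000×710 + 84000×212 + 74500×509 + 58500×108 + 161500×777 + 55000×558 + 84000×77 + 98500×668 + 195000×832
  = 525148000
Sum of weights = 710 + 212 + 509 + 108 + 777 + 558 + 77 + 668 + 832 = 4451
Weighted mean = 525148000 / 4451 = 117984.27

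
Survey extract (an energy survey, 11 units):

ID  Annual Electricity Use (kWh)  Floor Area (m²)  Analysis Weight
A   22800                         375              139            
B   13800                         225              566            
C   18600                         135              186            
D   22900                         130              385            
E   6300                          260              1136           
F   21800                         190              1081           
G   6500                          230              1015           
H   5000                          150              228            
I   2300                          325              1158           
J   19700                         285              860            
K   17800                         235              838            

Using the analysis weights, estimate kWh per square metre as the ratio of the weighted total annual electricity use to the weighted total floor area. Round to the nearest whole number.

Σ wᵢ·y = 22800×139 + 13800×566 + 18600×186 + 22900×385 + 6300×1136 + 21800×1081 + 6500×1015 + 5000×228 + 2300×1158 + 19700×860 + 17800×838
  = 3169200 + 7810800 + 3459600 + 8816500 + 7156800 + 23565800 + 6597500 + 1140000 + 2663400 + 16942000 + 14916400 = 96238000
Σ wᵢ·x = 375×139 + 225×566 + 135×186 + 130×385 + 260×1136 + 190×1081 + 230×1015 + 150×228 + 325×1158 + 285×860 + 235×838
  = 52125 + 127350 + 25110 + 50050 + 295360 + 205390 + 233450 + 34200 + 376350 + 245100 + 196930 = 1841415
Ratio = 96238000 / 1841415 = 52.263069

52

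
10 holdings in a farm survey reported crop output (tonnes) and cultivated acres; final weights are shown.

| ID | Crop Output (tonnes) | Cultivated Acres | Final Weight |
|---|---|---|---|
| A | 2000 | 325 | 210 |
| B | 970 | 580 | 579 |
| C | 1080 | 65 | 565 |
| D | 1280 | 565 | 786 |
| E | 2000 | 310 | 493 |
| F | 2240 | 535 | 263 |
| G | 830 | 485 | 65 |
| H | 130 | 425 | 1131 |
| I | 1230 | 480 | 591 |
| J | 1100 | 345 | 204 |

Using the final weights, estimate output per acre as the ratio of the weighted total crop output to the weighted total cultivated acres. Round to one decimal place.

Σ wᵢ·y = 2000×210 + 970×579 + 1080×565 + 1280×786 + 2000×493 + 2240×263 + 830×65 + 130×1131 + 1230×591 + 1100×204
  = 420000 + 561630 + 610200 + 1006080 + 986000 + 589120 + 53950 + 147030 + 726930 + 224400 = 5325340
Σ wᵢ·x = 2044680
Ratio = 5325340 / 2044680 = 2.6044858

2.6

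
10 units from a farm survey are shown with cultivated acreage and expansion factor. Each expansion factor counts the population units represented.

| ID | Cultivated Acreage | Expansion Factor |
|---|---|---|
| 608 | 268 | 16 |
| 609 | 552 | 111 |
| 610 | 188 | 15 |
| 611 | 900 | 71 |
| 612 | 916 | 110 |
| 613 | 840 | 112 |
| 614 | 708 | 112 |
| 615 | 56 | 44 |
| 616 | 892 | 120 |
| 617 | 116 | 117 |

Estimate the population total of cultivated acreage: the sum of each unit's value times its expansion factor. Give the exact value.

529492

Weighted total = 268×16 + 552×111 + 188×15 + 900×71 + 916×110 + 840×112 + 708×112 + 56×44 + 892×120 + 116×117
  = 4288 + 61272 + 2820 + 63900 + 100760 + 94080 + 79296 + 2464 + 107040 + 13572 = 529492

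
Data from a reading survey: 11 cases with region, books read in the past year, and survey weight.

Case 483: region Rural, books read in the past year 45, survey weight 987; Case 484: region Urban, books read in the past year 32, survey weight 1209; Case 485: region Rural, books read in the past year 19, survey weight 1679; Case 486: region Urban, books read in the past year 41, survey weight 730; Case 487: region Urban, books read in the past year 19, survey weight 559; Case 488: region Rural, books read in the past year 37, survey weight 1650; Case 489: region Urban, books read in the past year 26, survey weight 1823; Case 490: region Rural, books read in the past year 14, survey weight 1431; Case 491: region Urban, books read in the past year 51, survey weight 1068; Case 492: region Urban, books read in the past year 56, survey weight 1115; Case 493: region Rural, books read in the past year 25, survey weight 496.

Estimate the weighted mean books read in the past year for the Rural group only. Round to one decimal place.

27.2

Rural rows: 483, 485, 488, 490, 493
Weighted sum = 169800
Sum of weights = 987 + 1679 + 1650 + 1431 + 496 = 6243
Weighted mean = 169800 / 6243 = 27.198462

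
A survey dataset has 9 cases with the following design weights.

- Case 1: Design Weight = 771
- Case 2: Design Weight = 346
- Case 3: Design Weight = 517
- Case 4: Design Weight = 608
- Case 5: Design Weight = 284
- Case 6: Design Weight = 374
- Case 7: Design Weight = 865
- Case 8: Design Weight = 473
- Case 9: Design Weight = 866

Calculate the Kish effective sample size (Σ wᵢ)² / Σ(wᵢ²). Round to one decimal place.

7.9

Σ wᵢ = 771 + 346 + 517 + 608 + 284 + 374 + 865 + 473 + 866 = 5104
Σ wᵢ² = 594441 + 119716 + 267289 + 369664 + 80656 + 139876 + 748225 + 223729 + 749956 = 3293552
n_eff = 5104² / 3293552 = 26050816 / 3293552 = 7.9096416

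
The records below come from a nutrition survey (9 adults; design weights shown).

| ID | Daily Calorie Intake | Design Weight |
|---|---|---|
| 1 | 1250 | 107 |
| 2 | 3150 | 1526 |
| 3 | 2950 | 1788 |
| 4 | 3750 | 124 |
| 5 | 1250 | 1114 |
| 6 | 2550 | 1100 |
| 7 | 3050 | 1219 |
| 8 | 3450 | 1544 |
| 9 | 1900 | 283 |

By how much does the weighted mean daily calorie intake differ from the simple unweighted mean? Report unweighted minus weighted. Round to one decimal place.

Unweighted sum = 1250 + 3150 + 2950 + 3750 + 1250 + 2550 + 3050 + 3450 + 1900 = 23300
Unweighted mean = 23300 / 9 = 2588.8889
Weighted sum = 1250×107 + 3150×1526 + 2950×1788 + 3750×124 + 1250×1114 + 2550×1100 + 3050×1219 + 3450×1544 + 1900×283
  = 133750 + 4806900 + 5274600 + 465000 + 1392500 + 2805000 + 3717950 + 5326800 + 537700 = 24460200
Sum of weights = 8805
Weighted mean = 24460200 / 8805 = 2777.9898
Difference (unweighted minus weighted) = -189.10089

-189.1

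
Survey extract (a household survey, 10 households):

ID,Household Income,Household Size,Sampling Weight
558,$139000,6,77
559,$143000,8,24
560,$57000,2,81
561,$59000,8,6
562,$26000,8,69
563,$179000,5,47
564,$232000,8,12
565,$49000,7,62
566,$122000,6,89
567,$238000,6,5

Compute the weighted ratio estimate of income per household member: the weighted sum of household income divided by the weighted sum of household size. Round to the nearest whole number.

Σ wᵢ·y = 139000×77 + 143000×24 + 57000×81 + 59000×6 + 26000×69 + 179000×47 + 232000×12 + 49000×62 + 122000×89 + 238000×5
  = 10703000 + 3432000 + 4617000 + 354000 + 1794000 + 8413000 + 2784000 + 3038000 + 10858000 + 1190000 = 47183000
Σ wᵢ·x = 2745
Ratio = 47183000 / 2745 = 17188.707

17189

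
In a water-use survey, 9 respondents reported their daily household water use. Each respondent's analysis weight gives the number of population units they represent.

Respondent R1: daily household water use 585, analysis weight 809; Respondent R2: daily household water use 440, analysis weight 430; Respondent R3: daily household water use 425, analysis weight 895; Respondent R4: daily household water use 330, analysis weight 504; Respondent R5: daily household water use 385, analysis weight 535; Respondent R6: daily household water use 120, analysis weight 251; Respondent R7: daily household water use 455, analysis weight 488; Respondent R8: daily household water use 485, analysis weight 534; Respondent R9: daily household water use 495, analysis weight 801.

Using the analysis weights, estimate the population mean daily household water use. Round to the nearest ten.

Weighted sum = 585×809 + 440×430 + 425×895 + 330×504 + 385×535 + 120×251 + 455×488 + 485×534 + 495×801
  = 473265 + 189200 + 380375 + 166320 + 205975 + 30120 + 222040 + 258990 + 396495 = 2322780
Sum of weights = 809 + 430 + 895 + 504 + 535 + 251 + 488 + 534 + 801 = 5247
Weighted mean = 2322780 / 5247 = 442.68725

440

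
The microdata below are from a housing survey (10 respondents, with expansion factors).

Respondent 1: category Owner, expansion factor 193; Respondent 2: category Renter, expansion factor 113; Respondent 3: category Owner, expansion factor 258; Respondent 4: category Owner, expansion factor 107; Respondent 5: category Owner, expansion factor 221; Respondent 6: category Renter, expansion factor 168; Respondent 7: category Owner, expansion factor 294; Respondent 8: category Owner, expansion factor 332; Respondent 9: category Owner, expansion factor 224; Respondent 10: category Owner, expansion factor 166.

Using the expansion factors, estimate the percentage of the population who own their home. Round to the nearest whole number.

Sum of weights for 'Owner' = 193 + 258 + 107 + 221 + 294 + 332 + 224 + 166 = 1795
Total weight = 2076
Weighted proportion = 1795 / 2076 = 0.86464355 → 86.464355%

86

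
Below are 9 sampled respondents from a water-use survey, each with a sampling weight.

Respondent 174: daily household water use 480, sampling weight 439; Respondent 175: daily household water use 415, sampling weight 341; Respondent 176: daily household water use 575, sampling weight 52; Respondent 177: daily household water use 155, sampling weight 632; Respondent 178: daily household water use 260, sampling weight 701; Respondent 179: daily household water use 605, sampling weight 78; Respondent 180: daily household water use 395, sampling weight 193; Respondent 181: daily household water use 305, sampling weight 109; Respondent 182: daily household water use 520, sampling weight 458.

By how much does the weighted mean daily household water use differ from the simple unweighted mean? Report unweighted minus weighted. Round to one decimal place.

60.2

Unweighted sum = 480 + 415 + 575 + 155 + 260 + 605 + 395 + 305 + 520 = 3710
Unweighted mean = 3710 / 9 = 412.22222
Weighted sum = 480×439 + 415×341 + 575×52 + 155×632 + 260×701 + 605×78 + 395×193 + 305×109 + 520×458
  = 210720 + 141515 + 29900 + 97960 + 182260 + 47190 + 76235 + 33245 + 238160 = 1057185
Sum of weights = 439 + 341 + 52 + 632 + 701 + 78 + 193 + 109 + 458 = 3003
Weighted mean = 1057185 / 3003 = 352.04296
Difference (unweighted minus weighted) = 60.179265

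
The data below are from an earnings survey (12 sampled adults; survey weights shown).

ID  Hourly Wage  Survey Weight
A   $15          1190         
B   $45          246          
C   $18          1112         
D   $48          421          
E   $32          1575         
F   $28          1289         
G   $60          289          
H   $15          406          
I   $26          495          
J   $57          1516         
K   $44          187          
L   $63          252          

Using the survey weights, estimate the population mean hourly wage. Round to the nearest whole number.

Weighted sum = 15×1190 + 45×246 + 18×1112 + 48×421 + 32×1575 + 28×1289 + 60×289 + 15×406 + 26×495 + 57×1516 + 44×187 + 63×252
  = 17850 + 11070 + 20016 + 20208 + 50400 + 36092 + 17340 + 6090 + 12870 + 86412 + 8228 + 15876 = 302452
Sum of weights = 1190 + 246 + 1112 + 421 + 1575 + 1289 + 289 + 406 + 495 + 1516 + 187 + 252 = 8978
Weighted mean = 302452 / 8978 = 33.688127

34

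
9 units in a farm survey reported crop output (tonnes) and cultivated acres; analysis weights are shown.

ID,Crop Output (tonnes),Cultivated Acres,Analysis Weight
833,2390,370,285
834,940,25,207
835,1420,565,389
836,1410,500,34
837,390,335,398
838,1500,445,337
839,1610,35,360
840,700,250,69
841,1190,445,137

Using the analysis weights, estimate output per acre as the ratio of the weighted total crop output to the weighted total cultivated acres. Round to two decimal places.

Σ wᵢ·y = 2390×285 + 940×207 + 1420×389 + 1410×34 + 390×398 + 1500×337 + 1610×360 + 700×69 + 1190×137
  = 681150 + 194580 + 552380 + 47940 + 155220 + 505500 + 579600 + 48300 + 163030 = 2927700
Σ wᵢ·x = 370×285 + 25×207 + 565×389 + 500×34 + 335×398 + 445×337 + 35×360 + 250×69 + 445×137
  = 721520
Ratio = 2927700 / 721520 = 4.0576838

4.06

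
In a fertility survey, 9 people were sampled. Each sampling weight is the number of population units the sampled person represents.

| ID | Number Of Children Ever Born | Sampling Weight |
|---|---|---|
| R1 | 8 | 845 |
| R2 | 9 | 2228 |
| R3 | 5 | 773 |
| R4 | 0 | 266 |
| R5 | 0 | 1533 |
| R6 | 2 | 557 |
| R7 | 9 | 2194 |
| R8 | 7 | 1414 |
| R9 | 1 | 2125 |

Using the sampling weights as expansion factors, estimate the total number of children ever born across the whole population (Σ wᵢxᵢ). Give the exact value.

Weighted total = 8×845 + 9×2228 + 5×773 + 0×266 + 0×1533 + 2×557 + 9×2194 + 7×1414 + 1×2125
  = 6760 + 20052 + 3865 + 0 + 0 + 1114 + 19746 + 9898 + 2125 = 63560

63560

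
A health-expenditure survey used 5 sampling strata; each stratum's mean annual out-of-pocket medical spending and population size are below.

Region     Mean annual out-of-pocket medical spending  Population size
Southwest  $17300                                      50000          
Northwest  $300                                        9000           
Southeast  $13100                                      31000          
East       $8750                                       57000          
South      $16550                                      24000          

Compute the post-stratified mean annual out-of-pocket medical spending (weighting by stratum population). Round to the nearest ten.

12690

Σ Nₕ·x̄ₕ = 17300×50000 + 300×9000 + 13100×31000 + 8750×57000 + 16550×24000
  = 865000000 + 2700000 + 406100000 + 498750000 + 397200000 = 2169750000
Σ Nₕ = 50000 + 9000 + 31000 + 57000 + 24000 = 171000
Overall mean = 2169750000 / 171000 = 12688.596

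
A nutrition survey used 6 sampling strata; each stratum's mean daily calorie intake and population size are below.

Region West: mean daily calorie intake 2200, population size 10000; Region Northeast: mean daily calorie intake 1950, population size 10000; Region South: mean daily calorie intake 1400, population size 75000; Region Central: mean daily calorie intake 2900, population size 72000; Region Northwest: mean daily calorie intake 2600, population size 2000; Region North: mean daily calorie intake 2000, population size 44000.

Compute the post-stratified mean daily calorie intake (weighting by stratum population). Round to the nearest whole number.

2106

Σ Nₕ·x̄ₕ = 448500000
Σ Nₕ = 213000
Overall mean = 448500000 / 213000 = 2105.6338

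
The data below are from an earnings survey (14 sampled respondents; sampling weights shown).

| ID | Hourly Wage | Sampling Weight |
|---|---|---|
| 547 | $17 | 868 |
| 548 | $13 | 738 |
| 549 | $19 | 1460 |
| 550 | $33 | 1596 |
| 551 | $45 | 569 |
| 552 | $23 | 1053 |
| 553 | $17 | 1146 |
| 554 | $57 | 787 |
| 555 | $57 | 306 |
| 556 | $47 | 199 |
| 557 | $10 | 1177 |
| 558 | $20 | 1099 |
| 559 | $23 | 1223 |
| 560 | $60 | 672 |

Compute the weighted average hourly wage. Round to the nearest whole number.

Weighted sum = 347917
Sum of weights = 12893
Weighted mean = 347917 / 12893 = 26.984953

27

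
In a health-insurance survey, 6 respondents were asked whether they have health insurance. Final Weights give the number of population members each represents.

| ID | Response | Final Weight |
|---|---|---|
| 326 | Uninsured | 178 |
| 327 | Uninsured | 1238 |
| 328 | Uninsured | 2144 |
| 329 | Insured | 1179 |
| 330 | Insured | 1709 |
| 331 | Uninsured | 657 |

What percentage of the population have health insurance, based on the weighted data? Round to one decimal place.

Sum of weights for 'Insured' = 1179 + 1709 = 2888
Total weight = 7105
Weighted proportion = 2888 / 7105 = 0.40647431 → 40.647431%

40.6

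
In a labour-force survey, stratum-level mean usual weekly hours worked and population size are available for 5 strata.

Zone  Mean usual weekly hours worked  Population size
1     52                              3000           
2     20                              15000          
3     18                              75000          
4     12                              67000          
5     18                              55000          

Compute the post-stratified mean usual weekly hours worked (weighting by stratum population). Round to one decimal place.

Σ Nₕ·x̄ₕ = 3600000
Σ Nₕ = 3000 + 15000 + 75000 + 67000 + 55000 = 215000
Overall mean = 3600000 / 215000 = 16.744186

16.7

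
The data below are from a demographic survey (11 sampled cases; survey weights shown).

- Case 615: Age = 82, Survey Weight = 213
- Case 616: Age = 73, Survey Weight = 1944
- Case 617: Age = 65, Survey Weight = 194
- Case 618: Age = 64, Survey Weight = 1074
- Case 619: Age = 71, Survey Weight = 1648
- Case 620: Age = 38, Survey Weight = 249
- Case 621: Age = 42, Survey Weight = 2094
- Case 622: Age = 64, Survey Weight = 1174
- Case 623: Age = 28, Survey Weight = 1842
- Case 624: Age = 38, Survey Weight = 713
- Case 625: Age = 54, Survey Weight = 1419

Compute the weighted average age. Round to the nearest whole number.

Weighted sum = 82×213 + 73×1944 + 65×194 + 64×1074 + 71×1648 + 38×249 + 42×2094 + 64×1174 + 28×1842 + 38×713 + 54×1419
  = 17466 + 141912 + 12610 + 68736 + 117008 + 9462 + 87948 + 75136 + 51576 + 27094 + 76626 = 685574
Sum of weights = 213 + 1944 + 194 + 1074 + 1648 + 249 + 2094 + 1174 + 1842 + 713 + 1419 = 12564
Weighted mean = 685574 / 12564 = 54.566539

55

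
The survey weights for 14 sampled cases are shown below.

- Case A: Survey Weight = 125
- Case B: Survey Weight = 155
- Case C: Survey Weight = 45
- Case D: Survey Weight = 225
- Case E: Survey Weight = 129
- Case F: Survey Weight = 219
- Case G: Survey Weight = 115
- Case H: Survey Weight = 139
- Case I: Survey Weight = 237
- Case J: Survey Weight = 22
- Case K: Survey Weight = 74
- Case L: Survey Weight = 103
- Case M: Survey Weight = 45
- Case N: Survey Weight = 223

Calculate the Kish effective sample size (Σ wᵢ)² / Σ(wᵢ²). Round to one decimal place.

11.0

Σ wᵢ = 1856
Σ wᵢ² = 313940
n_eff = 1856² / 313940 = 3444736 / 313940 = 10.972593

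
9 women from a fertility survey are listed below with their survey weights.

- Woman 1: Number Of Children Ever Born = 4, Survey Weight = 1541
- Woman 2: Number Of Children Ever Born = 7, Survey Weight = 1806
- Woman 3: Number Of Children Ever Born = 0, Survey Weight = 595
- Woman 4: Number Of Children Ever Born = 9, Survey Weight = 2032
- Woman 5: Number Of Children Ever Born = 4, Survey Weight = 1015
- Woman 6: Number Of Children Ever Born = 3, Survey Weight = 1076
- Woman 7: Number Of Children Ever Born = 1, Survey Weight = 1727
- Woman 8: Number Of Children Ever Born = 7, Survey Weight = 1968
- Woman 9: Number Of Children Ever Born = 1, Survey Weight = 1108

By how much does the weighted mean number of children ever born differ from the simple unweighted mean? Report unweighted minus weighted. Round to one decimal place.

Unweighted sum = 4 + 7 + 0 + 9 + 4 + 3 + 1 + 7 + 1 = 36
Unweighted mean = 36 / 9 = 4
Weighted sum = 4×1541 + 7×1806 + 0×595 + 9×2032 + 4×1015 + 3×1076 + 1×1727 + 7×1968 + 1×1108
  = 6164 + 12642 + 0 + 18288 + 4060 + 3228 + 1727 + 13776 + 1108 = 60993
Sum of weights = 1541 + 1806 + 595 + 2032 + 1015 + 1076 + 1727 + 1968 + 1108 = 12868
Weighted mean = 60993 / 12868 = 4.7398974
Difference (unweighted minus weighted) = -0.73989742

-0.7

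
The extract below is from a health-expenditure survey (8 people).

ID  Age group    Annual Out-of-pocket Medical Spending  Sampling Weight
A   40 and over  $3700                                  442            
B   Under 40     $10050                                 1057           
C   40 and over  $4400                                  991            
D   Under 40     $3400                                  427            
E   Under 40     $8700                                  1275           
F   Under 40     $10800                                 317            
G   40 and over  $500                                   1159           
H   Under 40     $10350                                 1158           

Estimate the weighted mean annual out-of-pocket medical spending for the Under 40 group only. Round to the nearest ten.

9110

Under 40 rows: B, D, E, F, H
Weighted sum = 10050×1057 + 3400×427 + 8700×1275 + 10800×317 + 10350×1158
  = 10622850 + 1451800 + 11092500 + 3423600 + 11985300 = 38576050
Sum of weights = 1057 + 427 + 1275 + 317 + 1158 = 4234
Weighted mean = 38576050 / 4234 = 9111.0179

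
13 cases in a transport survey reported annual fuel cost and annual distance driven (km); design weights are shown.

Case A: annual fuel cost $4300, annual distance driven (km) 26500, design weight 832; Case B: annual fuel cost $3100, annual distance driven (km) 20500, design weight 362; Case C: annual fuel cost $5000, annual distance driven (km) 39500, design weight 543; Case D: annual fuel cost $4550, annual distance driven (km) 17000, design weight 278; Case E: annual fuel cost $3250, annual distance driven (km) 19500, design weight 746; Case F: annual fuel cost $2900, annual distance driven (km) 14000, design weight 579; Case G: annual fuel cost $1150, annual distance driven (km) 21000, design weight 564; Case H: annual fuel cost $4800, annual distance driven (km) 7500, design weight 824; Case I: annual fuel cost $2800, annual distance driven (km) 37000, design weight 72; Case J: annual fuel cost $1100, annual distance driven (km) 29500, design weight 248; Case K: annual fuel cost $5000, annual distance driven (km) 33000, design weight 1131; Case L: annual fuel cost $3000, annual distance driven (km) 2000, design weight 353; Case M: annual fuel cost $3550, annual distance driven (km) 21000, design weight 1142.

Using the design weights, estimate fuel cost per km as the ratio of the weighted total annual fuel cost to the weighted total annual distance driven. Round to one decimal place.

Σ wᵢ·y = 28629600
Σ wᵢ·x = 168311500
Ratio = 28629600 / 168311500 = 0.17009889

0.2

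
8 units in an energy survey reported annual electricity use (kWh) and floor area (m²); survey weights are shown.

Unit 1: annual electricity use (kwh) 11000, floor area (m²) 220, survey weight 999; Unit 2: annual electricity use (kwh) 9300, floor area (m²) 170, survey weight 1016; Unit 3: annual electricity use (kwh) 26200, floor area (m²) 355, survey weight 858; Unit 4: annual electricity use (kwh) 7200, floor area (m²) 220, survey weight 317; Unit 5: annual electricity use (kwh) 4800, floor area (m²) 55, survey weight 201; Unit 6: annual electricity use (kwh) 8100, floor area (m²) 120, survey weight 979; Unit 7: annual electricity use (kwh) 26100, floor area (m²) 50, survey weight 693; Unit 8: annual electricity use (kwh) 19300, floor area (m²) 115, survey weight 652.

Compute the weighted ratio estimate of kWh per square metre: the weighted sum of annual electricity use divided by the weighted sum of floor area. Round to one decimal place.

84.3

Σ wᵢ·y = 11000×999 + 9300×1016 + 26200×858 + 7200×317 + 4800×201 + 8100×979 + 26100×693 + 19300×652
  = 84765400
Σ wᵢ·x = 220×999 + 170×1016 + 355×858 + 220×317 + 55×201 + 120×979 + 50×693 + 115×652
  = 219780 + 172720 + 304590 + 69740 + 11055 + 117480 + 34650 + 74980 = 1004995
Ratio = 84765400 / 1004995 = 84.344101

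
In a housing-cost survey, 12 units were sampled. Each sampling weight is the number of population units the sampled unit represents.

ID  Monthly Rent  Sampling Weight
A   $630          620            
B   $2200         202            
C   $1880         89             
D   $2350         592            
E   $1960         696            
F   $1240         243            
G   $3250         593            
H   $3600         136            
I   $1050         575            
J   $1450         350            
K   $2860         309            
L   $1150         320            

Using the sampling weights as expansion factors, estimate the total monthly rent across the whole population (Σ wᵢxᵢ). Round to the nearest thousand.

8839000

Weighted total = 630×620 + 2200×202 + 1880×89 + 2350×592 + 1960×696 + 1240×243 + 3250×593 + 3600×136 + 1050×575 + 1450×350 + 2860×309 + 1150×320
  = 390600 + 444400 + 167320 + 1391200 + 1364160 + 301320 + 1927250 + 489600 + 603750 + 507500 + 883740 + 368000 = 8838840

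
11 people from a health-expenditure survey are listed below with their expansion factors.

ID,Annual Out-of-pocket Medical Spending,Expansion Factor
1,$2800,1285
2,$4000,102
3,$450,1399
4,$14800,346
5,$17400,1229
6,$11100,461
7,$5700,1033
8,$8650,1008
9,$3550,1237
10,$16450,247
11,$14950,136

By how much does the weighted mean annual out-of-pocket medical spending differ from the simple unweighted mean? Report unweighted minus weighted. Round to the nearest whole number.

Unweighted sum = 99850
Unweighted mean = 99850 / 11 = 9077.2727
Weighted sum = 2800×1285 + 4000×102 + 450×1399 + 14800×346 + 17400×1229 + 11100×461 + 5700×1033 + 8650×1008 + 3550×1237 + 16450×247 + 14950×136
  = 3598000 + 408000 + 629550 + 5120800 + 21384600 + 5117100 + 5888100 + 8719200 + 4391350 + 4063150 + 2033200 = 61353050
Sum of weights = 1285 + 102 + 1399 + 346 + 1229 + 461 + 1033 + 1008 + 1237 + 247 + 136 = 8483
Weighted mean = 61353050 / 8483 = 7232.4708
Difference (unweighted minus weighted) = 1844.8019

1845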